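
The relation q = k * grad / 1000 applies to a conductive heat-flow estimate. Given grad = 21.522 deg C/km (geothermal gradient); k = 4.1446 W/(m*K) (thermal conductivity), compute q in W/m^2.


q = k * grad / 1000
q = 4.1446 * 21.522 / 1000
q = 0.089200 W/m^2


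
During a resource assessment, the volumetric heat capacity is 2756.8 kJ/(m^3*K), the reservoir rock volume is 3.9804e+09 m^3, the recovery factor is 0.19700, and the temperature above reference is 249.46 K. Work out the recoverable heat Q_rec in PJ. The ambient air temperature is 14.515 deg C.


Step 1: Q_s = Vr*rhoc*dT/1e12 = 3.9804e+09*2756.8*249.46/1e12 = 2737.366 PJ
Step 2: Q_rec = Q_s * RF = 2737.366 * 0.197 = 539.26 PJ
Q_rec = 539.26 PJ


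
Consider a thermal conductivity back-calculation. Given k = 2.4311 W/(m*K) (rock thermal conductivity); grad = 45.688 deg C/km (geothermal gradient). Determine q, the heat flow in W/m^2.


q = k * grad / 1000
q = 2.4311 * 45.688 / 1000
q = 0.11107 W/m^2


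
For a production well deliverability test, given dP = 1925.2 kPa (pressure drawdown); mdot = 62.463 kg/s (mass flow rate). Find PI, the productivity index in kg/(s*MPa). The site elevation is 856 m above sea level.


PI = mdot * 1000 / dP
PI = 62.463 * 1000 / 1925.2
PI = 32.445 kg/(s*MPa)


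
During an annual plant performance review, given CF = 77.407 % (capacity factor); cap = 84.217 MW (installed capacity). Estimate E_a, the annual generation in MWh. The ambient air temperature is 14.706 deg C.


E_a = CF / 100 * cap * 8760
E_a = 77.407 / 100 * 84.217 * 8760
E_a = 5.7106e+05 MWh


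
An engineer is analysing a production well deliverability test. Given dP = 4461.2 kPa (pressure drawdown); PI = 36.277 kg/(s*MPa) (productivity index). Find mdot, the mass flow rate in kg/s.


mdot = PI * dP / 1000
mdot = 36.277 * 4461.2 / 1000
mdot = 161.84 kg/s


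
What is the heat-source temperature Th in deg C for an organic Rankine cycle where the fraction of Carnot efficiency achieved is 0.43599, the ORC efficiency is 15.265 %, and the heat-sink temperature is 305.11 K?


Th = Tc / (1 - (eta_orc/100)/f)
Th = 305.11 / (1 - (15.265/100)/0.43599)
Th = 469.4886 K
Convert to deg C: 469.4886 - 273.15 = 196.34 deg C
Th = 196.34 deg C


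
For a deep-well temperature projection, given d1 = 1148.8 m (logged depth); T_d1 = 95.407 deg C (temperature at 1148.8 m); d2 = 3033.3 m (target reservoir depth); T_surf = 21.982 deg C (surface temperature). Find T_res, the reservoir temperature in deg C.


Step 1: grad = (T_d1 - T_surf)/d1 * 1000 = (95.407 - 21.982)/1148.8 * 1000 = 63.91452 deg C/km
Step 2: T_res = T_surf + grad*d2/1000 = 21.982 + 63.91452*3033.3/1000 = 215.85 deg C
T_res = 215.85 deg C


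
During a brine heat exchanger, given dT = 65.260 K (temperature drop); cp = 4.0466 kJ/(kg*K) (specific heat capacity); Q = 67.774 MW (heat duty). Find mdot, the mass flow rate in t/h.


mdot = Q * 1000 / (cp * dT)
mdot = 67.774 * 1000 / (4.0466 * 65.260)
mdot = 256.6408 kg/s
Convert: 256.6408 kg/s * 3.6 = 923.91 t/h
mdot = 923.91 t/h


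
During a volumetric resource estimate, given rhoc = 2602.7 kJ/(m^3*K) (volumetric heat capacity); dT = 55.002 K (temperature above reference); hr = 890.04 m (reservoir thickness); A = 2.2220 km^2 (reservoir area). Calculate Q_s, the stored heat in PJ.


Step 1: Vr = A*1e6*hr = 2.222*1e6*890.04 = 1.977669e+09 m^3
Step 2: Q_s = Vr*rhoc*dT/1e12 = 1.977669e+09*2602.7*55.002/1e12 = 283.11 PJ
Q_s = 283.11 PJ


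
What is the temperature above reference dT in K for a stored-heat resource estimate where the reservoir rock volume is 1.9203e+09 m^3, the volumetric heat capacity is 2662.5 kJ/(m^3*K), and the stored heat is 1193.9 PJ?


dT = Q_s * 1e12 / (Vr * rhoc)
dT = 1193.9 * 1e12 / (1.9203e+09 * 2662.5)
dT = 233.51 K


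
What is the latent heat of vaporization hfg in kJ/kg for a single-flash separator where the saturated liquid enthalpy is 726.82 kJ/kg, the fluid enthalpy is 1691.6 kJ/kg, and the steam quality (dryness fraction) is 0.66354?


hfg = (h - hf) / x
hfg = (1691.6 - 726.82) / 0.66354
hfg = 1454.0 kJ/kg


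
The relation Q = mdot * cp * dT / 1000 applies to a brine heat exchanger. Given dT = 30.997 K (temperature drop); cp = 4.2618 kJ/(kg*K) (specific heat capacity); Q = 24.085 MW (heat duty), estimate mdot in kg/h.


mdot = Q * 1000 / (cp * dT)
mdot = 24.085 * 1000 / (4.2618 * 30.997)
mdot = 182.3198 kg/s
Convert: 182.3198 kg/s * 3600.0 = 6.5635e+05 kg/h
mdot = 6.5635e+05 kg/h


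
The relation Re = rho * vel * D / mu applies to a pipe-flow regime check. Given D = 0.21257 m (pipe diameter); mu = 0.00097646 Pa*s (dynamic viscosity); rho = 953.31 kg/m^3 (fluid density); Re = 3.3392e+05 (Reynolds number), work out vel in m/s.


vel = Re * mu / (rho * D)
vel = 3.3392e+05 * 0.00097646 / (953.31 * 0.21257)
vel = 1.6090 m/s


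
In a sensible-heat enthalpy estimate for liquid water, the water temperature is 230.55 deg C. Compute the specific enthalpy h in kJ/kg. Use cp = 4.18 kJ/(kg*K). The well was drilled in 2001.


h = cp * T
h = 4.18 * 230.55
h = 963.70 kJ/kg


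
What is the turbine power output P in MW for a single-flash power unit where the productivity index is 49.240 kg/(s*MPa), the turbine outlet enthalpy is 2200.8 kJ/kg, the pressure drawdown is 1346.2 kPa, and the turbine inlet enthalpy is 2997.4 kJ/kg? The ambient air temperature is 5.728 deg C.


Step 1: mdot = PI * dP / 1000 = 49.24 * 1346.2 / 1000 = 66.28689 kg/s
Step 2: P = mdot*(h_in - h_out)/1000 = 66.28689*(2997.4 - 2200.8)/1000 = 52.804 MW
P = 52.804 MW


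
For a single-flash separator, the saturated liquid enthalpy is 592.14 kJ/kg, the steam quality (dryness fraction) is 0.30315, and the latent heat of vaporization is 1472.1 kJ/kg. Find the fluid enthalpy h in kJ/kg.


h = hf + x * hfg
h = 592.14 + 0.30315 * 1472.1
h = 1038.4 kJ/kg


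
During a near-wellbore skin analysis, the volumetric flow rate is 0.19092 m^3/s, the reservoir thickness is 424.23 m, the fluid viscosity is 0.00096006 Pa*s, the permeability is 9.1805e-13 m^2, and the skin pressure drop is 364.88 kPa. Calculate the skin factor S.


S = dP_s * 1000 * 2*pi*k*hr / (q*mu)
S = 364.88 * 1000 * 2*pi*9.1805e-13*424.23 / (0.19092*0.00096006)
S = 4.8713


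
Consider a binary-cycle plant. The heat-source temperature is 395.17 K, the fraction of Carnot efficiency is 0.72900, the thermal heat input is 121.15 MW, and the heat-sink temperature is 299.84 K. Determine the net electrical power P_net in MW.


Step 1: eta = (1 - Tc/Th)*f = (1 - 299.84/395.17)*0.729 = 0.1758625
Step 2: P_net = eta * Q_in = 0.1758625 * 121.15 = 21.306 MW
P_net = 21.306 MW


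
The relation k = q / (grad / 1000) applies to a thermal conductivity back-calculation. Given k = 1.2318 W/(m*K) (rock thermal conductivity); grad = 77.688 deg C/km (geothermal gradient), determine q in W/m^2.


q = k * grad / 1000
q = 1.2318 * 77.688 / 1000
q = 0.095696 W/m^2


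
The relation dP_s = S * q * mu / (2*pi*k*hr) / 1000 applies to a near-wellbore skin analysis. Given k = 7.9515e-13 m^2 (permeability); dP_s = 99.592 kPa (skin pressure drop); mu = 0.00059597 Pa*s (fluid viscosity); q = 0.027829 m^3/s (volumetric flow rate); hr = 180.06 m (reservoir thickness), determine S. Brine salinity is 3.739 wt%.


S = dP_s * 1000 * 2*pi*k*hr / (q*mu)
S = 99.592 * 1000 * 2*pi*7.9515e-13*180.06 / (0.027829*0.00059597)
S = 5.4019


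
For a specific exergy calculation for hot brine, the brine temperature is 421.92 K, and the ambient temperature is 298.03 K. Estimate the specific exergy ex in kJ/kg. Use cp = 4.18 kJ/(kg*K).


ex = cp * ((T_b - T_0) - T_0 * ln(T_b/T_0))
ex = 4.18 * ((421.92 - 298.03) - 298.03 * ln(421.92/298.03))
ex = 84.805 kJ/kg


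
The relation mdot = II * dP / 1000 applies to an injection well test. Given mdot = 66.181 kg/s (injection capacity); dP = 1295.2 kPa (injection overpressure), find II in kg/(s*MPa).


II = mdot * 1000 / dP
II = 66.181 * 1000 / 1295.2
II = 51.097 kg/(s*MPa)


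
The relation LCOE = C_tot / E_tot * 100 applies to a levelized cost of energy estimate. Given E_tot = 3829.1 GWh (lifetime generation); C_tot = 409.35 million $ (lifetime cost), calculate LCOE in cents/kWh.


LCOE = C_tot / E_tot * 100
LCOE = 409.35 / 3829.1 * 100
LCOE = 10.691 cents/kWh


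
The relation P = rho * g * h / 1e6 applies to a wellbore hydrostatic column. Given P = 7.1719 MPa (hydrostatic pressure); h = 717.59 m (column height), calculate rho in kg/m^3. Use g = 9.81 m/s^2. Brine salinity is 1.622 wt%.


rho = P * 1e6 / (g * h)
rho = 7.1719 * 1e6 / (9.81 * 717.59)
rho = 1018.8 kg/m^3


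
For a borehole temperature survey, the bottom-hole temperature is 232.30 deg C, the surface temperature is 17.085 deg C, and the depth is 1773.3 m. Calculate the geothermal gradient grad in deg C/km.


grad = (T_d - T_surf) / d * 1000
grad = (232.30 - 17.085) / 1773.3 * 1000
grad = 121.36 deg C/km


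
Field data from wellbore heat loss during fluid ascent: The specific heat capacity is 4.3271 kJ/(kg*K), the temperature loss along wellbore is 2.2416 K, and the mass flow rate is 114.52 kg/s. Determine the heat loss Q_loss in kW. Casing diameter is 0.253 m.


Q_loss = mdot * cp * dT
Q_loss = 114.52 * 4.3271 * 2.2416
Q_loss = 1110.8 kW


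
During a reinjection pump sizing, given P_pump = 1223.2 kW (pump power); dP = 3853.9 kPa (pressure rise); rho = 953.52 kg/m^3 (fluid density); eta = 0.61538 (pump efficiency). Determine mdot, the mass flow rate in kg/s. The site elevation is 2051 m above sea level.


mdot = P_pump * rho * eta / dP
mdot = 1223.2 * 953.52 * 0.61538 / 3853.9
mdot = 186.24 kg/s


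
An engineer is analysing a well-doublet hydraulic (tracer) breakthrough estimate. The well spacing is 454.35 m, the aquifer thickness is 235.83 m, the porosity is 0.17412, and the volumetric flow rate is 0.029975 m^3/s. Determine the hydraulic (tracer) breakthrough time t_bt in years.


t_bt = pi * hr * phi * L^2 / (3 * Qv) / (365.25*86400)
t_bt = pi * 235.83 * 0.17412 * 454.35^2 / (3 * 0.029975) / (365.25*86400)
t_bt = 9.3841 years


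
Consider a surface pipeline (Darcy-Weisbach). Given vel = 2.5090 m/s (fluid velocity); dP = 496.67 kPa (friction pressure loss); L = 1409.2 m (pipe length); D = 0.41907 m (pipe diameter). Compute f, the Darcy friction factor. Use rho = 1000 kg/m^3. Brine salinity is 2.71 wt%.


f = dP*1000 / ((L/D)*(rho*vel^2/2))
f = 496.67*1000 / ((1409.2/0.41907)*(1000*2.5090^2/2))
f = 0.046926


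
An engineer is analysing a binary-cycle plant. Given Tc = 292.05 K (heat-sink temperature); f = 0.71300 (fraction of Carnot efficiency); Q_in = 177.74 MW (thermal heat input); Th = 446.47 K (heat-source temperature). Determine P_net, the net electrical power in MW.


Step 1: eta = (1 - Tc/Th)*f = (1 - 292.05/446.47)*0.713 = 0.2466044
Step 2: P_net = eta * Q_in = 0.2466044 * 177.74 = 43.831 MW
P_net = 43.831 MW


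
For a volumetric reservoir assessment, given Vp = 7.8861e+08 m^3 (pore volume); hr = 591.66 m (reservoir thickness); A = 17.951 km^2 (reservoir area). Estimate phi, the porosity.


phi = Vp / (A * 1e6 * hr)
phi = 7.8861e+08 / (17.951 * 1e6 * 591.66)
phi = 0.074251


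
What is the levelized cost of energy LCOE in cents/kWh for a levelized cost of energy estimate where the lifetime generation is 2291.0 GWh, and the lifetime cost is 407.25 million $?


LCOE = C_tot / E_tot * 100
LCOE = 407.25 / 2291.0 * 100
LCOE = 17.776 cents/kWh


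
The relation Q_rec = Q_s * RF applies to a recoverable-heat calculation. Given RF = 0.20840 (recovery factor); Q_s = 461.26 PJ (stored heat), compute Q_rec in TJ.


Q_rec = Q_s * RF
Q_rec = 461.26 * 0.20840
Q_rec = 96.12658 PJ
Convert: 96.12658 PJ * 1000.0 = 96127 TJ
Q_rec = 96127 TJ


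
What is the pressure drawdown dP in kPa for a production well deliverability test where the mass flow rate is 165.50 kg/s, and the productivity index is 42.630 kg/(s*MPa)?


dP = mdot * 1000 / PI
dP = 165.50 * 1000 / 42.630
dP = 3882.2 kPa


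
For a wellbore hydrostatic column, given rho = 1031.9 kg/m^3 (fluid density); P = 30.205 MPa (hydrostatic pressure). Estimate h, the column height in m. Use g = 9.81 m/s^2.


h = P * 1e6 / (g * rho)
h = 30.205 * 1e6 / (9.81 * 1031.9)
h = 2983.8 m


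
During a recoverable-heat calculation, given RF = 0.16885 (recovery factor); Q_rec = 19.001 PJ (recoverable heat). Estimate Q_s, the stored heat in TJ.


Q_s = Q_rec / RF
Q_s = 19.001 / 0.16885
Q_s = 112.5318 PJ
Convert: 112.5318 PJ * 1000.0 = 1.1253e+05 TJ
Q_s = 1.1253e+05 TJ


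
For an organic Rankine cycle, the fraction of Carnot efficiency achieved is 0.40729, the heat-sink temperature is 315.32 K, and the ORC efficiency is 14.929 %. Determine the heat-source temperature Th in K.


Th = Tc / (1 - (eta_orc/100)/f)
Th = 315.32 / (1 - (14.929/100)/0.40729)
Th = 497.78 K


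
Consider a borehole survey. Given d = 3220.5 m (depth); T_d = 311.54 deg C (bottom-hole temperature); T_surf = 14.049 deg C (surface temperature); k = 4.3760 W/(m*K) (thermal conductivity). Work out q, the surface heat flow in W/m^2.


Step 1: grad = (T_d - T_surf)/d * 1000 = (311.54 - 14.049)/3220.5 * 1000 = 92.37417 deg C/km
Step 2: q = k * grad / 1000 = 4.376 * 92.37417 / 1000 = 0.40423 W/m^2
q = 0.40423 W/m^2


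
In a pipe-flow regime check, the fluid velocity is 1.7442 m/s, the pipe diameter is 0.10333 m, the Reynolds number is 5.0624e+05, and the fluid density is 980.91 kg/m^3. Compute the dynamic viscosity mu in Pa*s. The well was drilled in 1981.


mu = rho * vel * D / Re
mu = 980.91 * 1.7442 * 0.10333 / 5.0624e+05
mu = 0.00034922 Pa*s


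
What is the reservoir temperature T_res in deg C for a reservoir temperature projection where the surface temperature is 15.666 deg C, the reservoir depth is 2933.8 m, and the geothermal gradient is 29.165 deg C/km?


T_res = T_surf + grad * d / 1000
T_res = 15.666 + 29.165 * 2933.8 / 1000
T_res = 101.23 deg C


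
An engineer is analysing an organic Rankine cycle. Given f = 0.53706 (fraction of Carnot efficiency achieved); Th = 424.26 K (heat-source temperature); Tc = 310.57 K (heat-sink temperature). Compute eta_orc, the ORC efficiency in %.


eta_orc = (1 - Tc/Th) * f * 100
eta_orc = (1 - 310.57/424.26) * 0.53706 * 100
eta_orc = 14.392 %


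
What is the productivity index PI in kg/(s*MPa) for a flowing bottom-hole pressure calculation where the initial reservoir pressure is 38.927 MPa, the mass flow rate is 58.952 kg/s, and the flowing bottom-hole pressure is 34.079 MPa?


PI = mdot / (P_i - P_wf)
PI = 58.952 / (38.927 - 34.079)
PI = 12.160 kg/(s*MPa)


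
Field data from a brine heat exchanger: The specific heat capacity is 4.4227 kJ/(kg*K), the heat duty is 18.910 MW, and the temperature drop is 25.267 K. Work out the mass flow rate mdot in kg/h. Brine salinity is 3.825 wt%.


mdot = Q * 1000 / (cp * dT)
mdot = 18.910 * 1000 / (4.4227 * 25.267)
mdot = 169.2195 kg/s
Convert: 169.2195 kg/s * 3600.0 = 6.0919e+05 kg/h
mdot = 6.0919e+05 kg/h


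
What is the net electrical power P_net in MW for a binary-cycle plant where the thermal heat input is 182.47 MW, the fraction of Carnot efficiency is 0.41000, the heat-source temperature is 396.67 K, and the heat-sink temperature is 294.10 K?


Step 1: eta = (1 - Tc/Th)*f = (1 - 294.1/396.67)*0.41 = 0.1060168
Step 2: P_net = eta * Q_in = 0.1060168 * 182.47 = 19.345 MW
P_net = 19.345 MW


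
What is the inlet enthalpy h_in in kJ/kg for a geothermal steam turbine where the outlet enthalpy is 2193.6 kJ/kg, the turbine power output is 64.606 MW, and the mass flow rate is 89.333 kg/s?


h_in = h_out + P * 1000 / mdot
h_in = 2193.6 + 64.606 * 1000 / 89.333
h_in = 2916.8 kJ/kg


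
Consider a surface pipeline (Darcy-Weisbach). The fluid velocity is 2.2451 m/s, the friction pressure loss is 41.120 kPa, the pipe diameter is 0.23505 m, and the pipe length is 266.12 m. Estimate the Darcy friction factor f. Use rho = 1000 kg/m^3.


f = dP*1000 / ((L/D)*(rho*vel^2/2))
f = 41.120*1000 / ((266.12/0.23505)*(1000*2.2451^2/2))
f = 0.014411


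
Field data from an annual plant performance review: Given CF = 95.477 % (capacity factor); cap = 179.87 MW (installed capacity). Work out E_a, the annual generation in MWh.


E_a = CF / 100 * cap * 8760
E_a = 95.477 / 100 * 179.87 * 8760
E_a = 1.5044e+06 MWh


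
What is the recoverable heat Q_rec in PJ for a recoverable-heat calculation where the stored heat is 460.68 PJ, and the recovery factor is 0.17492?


Q_rec = Q_s * RF
Q_rec = 460.68 * 0.17492
Q_rec = 80.582 PJ


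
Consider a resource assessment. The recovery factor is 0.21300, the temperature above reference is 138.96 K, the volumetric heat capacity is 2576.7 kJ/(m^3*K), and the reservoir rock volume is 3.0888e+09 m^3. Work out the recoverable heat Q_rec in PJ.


Step 1: Q_s = Vr*rhoc*dT/1e12 = 3.0888e+09*2576.7*138.96/1e12 = 1105.970 PJ
Step 2: Q_rec = Q_s * RF = 1105.970 * 0.213 = 235.57 PJ
Q_rec = 235.57 PJ


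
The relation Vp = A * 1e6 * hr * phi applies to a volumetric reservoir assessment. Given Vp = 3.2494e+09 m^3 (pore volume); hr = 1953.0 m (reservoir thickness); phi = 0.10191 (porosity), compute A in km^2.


A = Vp / (1e6 * hr * phi)
A = 3.2494e+09 / (1e6 * 1953.0 * 0.10191)
A = 16.326 km^2


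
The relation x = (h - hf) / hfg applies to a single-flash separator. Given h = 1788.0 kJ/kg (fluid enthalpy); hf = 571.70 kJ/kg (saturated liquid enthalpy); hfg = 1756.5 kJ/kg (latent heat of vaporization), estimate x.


x = (h - hf) / hfg
x = (1788.0 - 571.70) / 1756.5
x = 0.69246


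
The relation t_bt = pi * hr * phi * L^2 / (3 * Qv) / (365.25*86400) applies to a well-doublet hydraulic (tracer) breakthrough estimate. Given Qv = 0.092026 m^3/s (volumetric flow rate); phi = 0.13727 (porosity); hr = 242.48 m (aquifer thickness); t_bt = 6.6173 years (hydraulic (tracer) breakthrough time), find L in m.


L = sqrt(t_bt*365.25*86400*3*Qv / (pi*hr*phi))
L = sqrt(6.6173*365.25*86400*3*0.092026 / (pi*242.48*0.13727))
L = 742.52 m


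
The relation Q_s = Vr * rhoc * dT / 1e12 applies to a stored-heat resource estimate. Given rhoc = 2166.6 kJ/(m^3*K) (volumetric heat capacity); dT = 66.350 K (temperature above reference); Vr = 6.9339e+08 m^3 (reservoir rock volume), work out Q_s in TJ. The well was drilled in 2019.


Q_s = Vr * rhoc * dT / 1e12
Q_s = 6.9339e+08 * 2166.6 * 66.350 / 1e12
Q_s = 99.67752 PJ
Convert: 99.67752 PJ * 1000.0 = 99678 TJ
Q_s = 99678 TJ


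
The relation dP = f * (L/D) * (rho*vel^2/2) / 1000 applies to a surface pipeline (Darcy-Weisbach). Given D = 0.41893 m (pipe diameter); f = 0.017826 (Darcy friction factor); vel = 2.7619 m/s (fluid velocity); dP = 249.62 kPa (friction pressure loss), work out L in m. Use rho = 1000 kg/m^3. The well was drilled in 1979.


L = dP*1000*D / (f*rho*vel^2/2)
L = 249.62*1000*0.41893 / (0.017826*1000*2.7619^2/2)
L = 1538.1 m


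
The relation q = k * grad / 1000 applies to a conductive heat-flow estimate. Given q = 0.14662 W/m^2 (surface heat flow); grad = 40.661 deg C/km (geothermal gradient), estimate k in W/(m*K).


k = q * 1000 / grad
k = 0.14662 * 1000 / 40.661
k = 3.6059 W/(m*K)


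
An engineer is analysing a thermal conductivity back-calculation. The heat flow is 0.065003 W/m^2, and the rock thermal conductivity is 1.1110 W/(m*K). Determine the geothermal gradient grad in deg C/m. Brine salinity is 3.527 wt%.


grad = q / k * 1000
grad = 0.065003 / 1.1110 * 1000
grad = 58.50855 deg C/km
Convert: 58.50855 deg C/km * 0.001 = 0.058509 deg C/m
grad = 0.058509 deg C/m


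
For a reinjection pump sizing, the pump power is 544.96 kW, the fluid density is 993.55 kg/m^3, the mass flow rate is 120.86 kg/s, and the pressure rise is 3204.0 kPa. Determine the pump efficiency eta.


eta = mdot * dP / (rho * P_pump)
eta = 120.86 * 3204.0 / (993.55 * 544.96)
eta = 0.71519


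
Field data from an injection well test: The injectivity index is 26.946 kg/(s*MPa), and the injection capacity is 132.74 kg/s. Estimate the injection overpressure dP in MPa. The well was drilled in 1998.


dP = mdot * 1000 / II
dP = 132.74 * 1000 / 26.946
dP = 4926.149 kPa
Convert: 4926.149 kPa * 0.001 = 4.9261 MPa
dP = 4.9261 MPa


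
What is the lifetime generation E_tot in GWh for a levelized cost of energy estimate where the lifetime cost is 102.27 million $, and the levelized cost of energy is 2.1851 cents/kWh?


E_tot = C_tot / LCOE * 100
E_tot = 102.27 / 2.1851 * 100
E_tot = 4680.3 GWh


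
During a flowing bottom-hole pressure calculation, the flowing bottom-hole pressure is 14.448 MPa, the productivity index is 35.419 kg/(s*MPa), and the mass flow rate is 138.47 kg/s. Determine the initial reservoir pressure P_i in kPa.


P_i = P_wf + mdot / PI
P_i = 14.448 + 138.47 / 35.419
P_i = 18.35748 MPa
Convert: 18.35748 MPa * 1000.0 = 18357 kPa
P_i = 18357 kPa


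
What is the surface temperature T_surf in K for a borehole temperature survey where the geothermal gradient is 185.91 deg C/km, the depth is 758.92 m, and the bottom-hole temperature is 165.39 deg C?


T_surf = T_d - grad * d / 1000
T_surf = 165.39 - 185.91 * 758.92 / 1000
T_surf = 24.29918 deg C
Convert to K: 24.29918 + 273.15 = 297.45 K
T_surf = 297.45 K


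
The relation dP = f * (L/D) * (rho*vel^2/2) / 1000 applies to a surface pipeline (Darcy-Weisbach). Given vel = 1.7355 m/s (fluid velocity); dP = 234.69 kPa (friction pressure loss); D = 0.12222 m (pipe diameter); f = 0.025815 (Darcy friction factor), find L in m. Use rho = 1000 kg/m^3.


L = dP*1000*D / (f*rho*vel^2/2)
L = 234.69*1000*0.12222 / (0.025815*1000*1.7355^2/2)
L = 737.81 m


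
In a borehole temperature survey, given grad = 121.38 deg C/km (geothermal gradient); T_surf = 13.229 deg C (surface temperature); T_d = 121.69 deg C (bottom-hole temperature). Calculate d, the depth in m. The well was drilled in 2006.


d = (T_d - T_surf) / grad * 1000
d = (121.69 - 13.229) / 121.38 * 1000
d = 893.57 m


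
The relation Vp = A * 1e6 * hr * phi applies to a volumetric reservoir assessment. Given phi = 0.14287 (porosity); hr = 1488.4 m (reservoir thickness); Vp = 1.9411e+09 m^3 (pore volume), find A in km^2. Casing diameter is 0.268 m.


A = Vp / (1e6 * hr * phi)
A = 1.9411e+09 / (1e6 * 1488.4 * 0.14287)
A = 9.1282 km^2


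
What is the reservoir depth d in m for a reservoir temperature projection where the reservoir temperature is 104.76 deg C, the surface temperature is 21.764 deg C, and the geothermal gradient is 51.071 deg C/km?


d = (T_res - T_surf) / grad * 1000
d = (104.76 - 21.764) / 51.071 * 1000
d = 1625.1 m


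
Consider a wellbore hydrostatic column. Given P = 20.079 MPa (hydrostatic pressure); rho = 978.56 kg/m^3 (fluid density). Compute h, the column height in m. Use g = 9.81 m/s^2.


h = P * 1e6 / (g * rho)
h = 20.079 * 1e6 / (9.81 * 978.56)
h = 2091.6 m


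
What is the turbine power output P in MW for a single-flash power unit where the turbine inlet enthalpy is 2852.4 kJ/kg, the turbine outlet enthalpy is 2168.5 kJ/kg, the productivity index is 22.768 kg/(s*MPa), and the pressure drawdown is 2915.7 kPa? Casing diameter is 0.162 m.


Step 1: mdot = PI * dP / 1000 = 22.768 * 2915.7 / 1000 = 66.38466 kg/s
Step 2: P = mdot*(h_in - h_out)/1000 = 66.38466*(2852.4 - 2168.5)/1000 = 45.400 MW
P = 45.400 MW


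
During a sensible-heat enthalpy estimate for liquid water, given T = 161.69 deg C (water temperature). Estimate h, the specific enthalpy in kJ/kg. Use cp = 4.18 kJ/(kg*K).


h = cp * T
h = 4.18 * 161.69
h = 675.86 kJ/kg


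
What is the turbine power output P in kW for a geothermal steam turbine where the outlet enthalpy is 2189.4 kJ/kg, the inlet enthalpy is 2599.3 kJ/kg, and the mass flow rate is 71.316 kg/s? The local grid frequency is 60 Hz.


P = mdot * (h_in - h_out) / 1000
P = 71.316 * (2599.3 - 2189.4) / 1000
P = 29.23243 MW
Convert: 29.23243 MW * 1000.0 = 29232 kW
P = 29232 kW


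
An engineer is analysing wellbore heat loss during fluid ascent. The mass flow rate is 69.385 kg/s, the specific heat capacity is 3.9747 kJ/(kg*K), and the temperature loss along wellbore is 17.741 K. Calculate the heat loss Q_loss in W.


Q_loss = mdot * cp * dT
Q_loss = 69.385 * 3.9747 * 17.741
Q_loss = 4892.694 kW
Convert: 4892.694 kW * 1000.0 = 4.8927e+06 W
Q_loss = 4.8927e+06 W


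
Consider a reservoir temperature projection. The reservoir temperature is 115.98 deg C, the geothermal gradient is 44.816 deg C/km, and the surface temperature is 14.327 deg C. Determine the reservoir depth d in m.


d = (T_res - T_surf) / grad * 1000
d = (115.98 - 14.327) / 44.816 * 1000
d = 2268.2 m


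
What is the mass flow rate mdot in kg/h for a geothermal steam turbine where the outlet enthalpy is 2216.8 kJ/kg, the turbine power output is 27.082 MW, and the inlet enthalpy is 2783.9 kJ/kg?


mdot = P * 1000 / (h_in - h_out)
mdot = 27.082 * 1000 / (2783.9 - 2216.8)
mdot = 47.75525 kg/s
Convert: 47.75525 kg/s * 3600.0 = 1.7192e+05 kg/h
mdot = 1.7192e+05 kg/h


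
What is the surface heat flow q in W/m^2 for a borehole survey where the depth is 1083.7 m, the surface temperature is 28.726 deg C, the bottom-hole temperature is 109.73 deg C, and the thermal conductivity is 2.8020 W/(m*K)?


Step 1: grad = (T_d - T_surf)/d * 1000 = (109.73 - 28.726)/1083.7 * 1000 = 74.74762 deg C/km
Step 2: q = k * grad / 1000 = 2.802 * 74.74762 / 1000 = 0.20944 W/m^2
q = 0.20944 W/m^2


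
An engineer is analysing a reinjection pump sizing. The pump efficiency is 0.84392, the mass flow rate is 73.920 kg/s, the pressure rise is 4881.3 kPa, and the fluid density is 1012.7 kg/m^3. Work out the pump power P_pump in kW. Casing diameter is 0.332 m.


P_pump = mdot * dP / (rho * eta)
P_pump = 73.920 * 4881.3 / (1012.7 * 0.84392)
P_pump = 422.20 kW


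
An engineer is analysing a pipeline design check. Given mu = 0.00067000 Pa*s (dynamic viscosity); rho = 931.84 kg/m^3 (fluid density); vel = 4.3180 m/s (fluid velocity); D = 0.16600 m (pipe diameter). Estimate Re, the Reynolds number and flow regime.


Step 1: Re = rho*vel*D/mu = 931.84*4.318*0.166/0.00067 = 9.9691e+05
Step 2: Re = 9.9691e+05 > 4000, so flow is turbulent.
Re = 9.9691e+05 (turbulent)


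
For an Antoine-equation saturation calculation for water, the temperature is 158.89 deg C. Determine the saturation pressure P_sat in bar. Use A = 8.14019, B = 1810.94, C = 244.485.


P_sat = 10^(A - B/(C + T)) / 760 * 0.101325
P_sat = 10^(8.14019 - 1810.94/(244.485 + 158.89)) / 760 * 0.101325
P_sat = 0.5965171 MPa
Convert: 0.5965171 MPa * 10.0 = 5.9652 bar
P_sat = 5.9652 bar


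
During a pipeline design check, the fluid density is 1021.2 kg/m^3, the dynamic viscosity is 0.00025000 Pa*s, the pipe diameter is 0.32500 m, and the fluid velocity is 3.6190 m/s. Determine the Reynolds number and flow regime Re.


Step 1: Re = rho*vel*D/mu = 1021.2*3.619*0.325/0.00025 = 4.8044e+06
Step 2: Re = 4.8044e+06 > 4000, so flow is turbulent.
Re = 4.8044e+06 (turbulent)


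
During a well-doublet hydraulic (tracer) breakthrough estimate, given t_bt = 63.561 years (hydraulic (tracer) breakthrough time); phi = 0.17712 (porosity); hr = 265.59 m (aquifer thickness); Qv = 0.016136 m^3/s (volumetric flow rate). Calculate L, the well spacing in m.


L = sqrt(t_bt*365.25*86400*3*Qv / (pi*hr*phi))
L = sqrt(63.561*365.25*86400*3*0.016136 / (pi*265.59*0.17712))
L = 810.57 m


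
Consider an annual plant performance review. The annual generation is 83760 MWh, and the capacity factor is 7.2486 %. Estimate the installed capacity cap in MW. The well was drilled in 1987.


cap = E_a / (CF/100 * 8760)
cap = 83760 / (7.2486/100 * 8760)
cap = 131.91 MW


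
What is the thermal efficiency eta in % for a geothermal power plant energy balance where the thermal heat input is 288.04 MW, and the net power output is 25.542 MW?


eta = W_net / Q_in * 100
eta = 25.542 / 288.04 * 100
eta = 8.8675 %


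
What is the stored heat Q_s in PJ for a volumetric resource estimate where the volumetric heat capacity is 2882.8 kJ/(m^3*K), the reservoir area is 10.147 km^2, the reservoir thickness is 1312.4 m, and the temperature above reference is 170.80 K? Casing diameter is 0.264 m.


Step 1: Vr = A*1e6*hr = 10.147*1e6*1312.4 = 1.331692e+10 m^3
Step 2: Q_s = Vr*rhoc*dT/1e12 = 1.331692e+10*2882.8*170.8/1e12 = 6557.0 PJ
Q_s = 6557.0 PJ


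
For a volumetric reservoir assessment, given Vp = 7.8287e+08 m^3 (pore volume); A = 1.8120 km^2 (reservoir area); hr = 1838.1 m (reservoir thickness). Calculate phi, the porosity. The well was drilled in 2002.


phi = Vp / (A * 1e6 * hr)
phi = 7.8287e+08 / (1.8120 * 1e6 * 1838.1)
phi = 0.23505


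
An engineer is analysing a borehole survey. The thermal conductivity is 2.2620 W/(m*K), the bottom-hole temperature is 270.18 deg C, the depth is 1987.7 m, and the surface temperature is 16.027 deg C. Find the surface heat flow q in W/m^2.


Step 1: grad = (T_d - T_surf)/d * 1000 = (270.18 - 16.027)/1987.7 * 1000 = 127.8629 deg C/km
Step 2: q = k * grad / 1000 = 2.262 * 127.8629 / 1000 = 0.28923 W/m^2
q = 0.28923 W/m^2


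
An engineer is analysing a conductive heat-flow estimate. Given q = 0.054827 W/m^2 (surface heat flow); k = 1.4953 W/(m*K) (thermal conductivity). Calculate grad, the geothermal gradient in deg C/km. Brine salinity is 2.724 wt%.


grad = q * 1000 / k
grad = 0.054827 * 1000 / 1.4953
grad = 36.666 deg C/km


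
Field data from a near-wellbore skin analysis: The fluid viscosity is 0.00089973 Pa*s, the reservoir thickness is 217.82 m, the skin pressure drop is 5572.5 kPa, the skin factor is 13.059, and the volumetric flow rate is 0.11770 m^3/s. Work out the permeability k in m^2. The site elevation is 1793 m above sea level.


k = S*q*mu / (2*pi*dP_s*1000*hr)
k = 13.059*0.11770*0.00089973 / (2*pi*5572.5*1000*217.82)
k = 1.8133e-13 m^2


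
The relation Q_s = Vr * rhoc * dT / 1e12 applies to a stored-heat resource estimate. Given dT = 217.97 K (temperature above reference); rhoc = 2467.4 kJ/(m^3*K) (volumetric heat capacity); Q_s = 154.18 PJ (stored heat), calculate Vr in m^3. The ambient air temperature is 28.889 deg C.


Vr = Q_s * 1e12 / (rhoc * dT)
Vr = 154.18 * 1e12 / (2467.4 * 217.97)
Vr = 2.8668e+08 m^3


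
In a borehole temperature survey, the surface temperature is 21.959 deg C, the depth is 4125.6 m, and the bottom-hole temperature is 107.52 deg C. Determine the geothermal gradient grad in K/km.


grad = (T_d - T_surf) / d * 1000
grad = (107.52 - 21.959) / 4125.6 * 1000
grad = 20.73904 deg C/km
Convert: 20.73904 deg C/km * 1.0 = 20.739 K/km
grad = 20.739 K/km


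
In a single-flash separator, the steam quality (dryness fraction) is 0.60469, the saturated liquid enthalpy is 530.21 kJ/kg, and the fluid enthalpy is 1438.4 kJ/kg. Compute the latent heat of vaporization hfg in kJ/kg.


hfg = (h - hf) / x
hfg = (1438.4 - 530.21) / 0.60469
hfg = 1501.9 kJ/kg


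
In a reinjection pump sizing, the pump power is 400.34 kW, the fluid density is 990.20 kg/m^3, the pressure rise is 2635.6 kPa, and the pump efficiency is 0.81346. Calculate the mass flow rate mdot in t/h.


mdot = P_pump * rho * eta / dP
mdot = 400.34 * 990.20 * 0.81346 / 2635.6
mdot = 122.3513 kg/s
Convert: 122.3513 kg/s * 3.6 = 440.46 t/h
mdot = 440.46 t/h


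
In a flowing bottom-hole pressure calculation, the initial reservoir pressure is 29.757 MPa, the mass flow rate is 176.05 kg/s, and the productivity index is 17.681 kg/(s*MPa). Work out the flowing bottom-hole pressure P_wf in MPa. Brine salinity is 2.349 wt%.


P_wf = P_i - mdot / PI
P_wf = 29.757 - 176.05 / 17.681
P_wf = 19.800 MPa


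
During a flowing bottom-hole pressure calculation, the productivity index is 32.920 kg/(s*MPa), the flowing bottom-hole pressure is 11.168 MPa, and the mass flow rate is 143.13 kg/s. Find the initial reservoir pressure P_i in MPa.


P_i = P_wf + mdot / PI
P_i = 11.168 + 143.13 / 32.920
P_i = 15.516 MPa


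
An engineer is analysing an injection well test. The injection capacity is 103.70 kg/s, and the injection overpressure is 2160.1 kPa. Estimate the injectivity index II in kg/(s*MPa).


II = mdot * 1000 / dP
II = 103.70 * 1000 / 2160.1
II = 48.007 kg/(s*MPa)


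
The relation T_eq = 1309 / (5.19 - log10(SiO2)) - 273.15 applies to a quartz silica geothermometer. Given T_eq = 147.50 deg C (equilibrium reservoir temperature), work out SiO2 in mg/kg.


SiO2 = 10^(5.19 - 1309/(T_eq + 273.15))
SiO2 = 10^(5.19 - 1309/(147.50 + 273.15))
SiO2 = 119.72 mg/kg


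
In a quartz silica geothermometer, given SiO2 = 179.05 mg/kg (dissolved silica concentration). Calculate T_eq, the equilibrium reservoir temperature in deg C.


T_eq = 1309 / (5.19 - log10(SiO2)) - 273.15
T_eq = 1309 / (5.19 - log10(179.05)) - 273.15
T_eq = 172.54 deg C


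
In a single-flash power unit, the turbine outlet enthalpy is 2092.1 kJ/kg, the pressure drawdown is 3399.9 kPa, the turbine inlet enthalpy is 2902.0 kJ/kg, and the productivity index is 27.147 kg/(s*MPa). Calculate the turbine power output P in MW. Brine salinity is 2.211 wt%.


Step 1: mdot = PI * dP / 1000 = 27.147 * 3399.9 / 1000 = 92.29709 kg/s
Step 2: P = mdot*(h_in - h_out)/1000 = 92.29709*(2902.0 - 2092.1)/1000 = 74.751 MW
P = 74.751 MW


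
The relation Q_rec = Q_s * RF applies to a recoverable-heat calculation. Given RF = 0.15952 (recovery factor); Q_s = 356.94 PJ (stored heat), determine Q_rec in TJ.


Q_rec = Q_s * RF
Q_rec = 356.94 * 0.15952
Q_rec = 56.93907 PJ
Convert: 56.93907 PJ * 1000.0 = 56939 TJ
Q_rec = 56939 TJ


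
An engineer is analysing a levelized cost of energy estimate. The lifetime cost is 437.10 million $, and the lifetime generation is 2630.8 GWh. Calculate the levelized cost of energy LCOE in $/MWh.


LCOE = C_tot / E_tot * 100
LCOE = 437.10 / 2630.8 * 100
LCOE = 16.61472 cents/kWh
Convert: 16.61472 cents/kWh * 10.0 = 166.15 $/MWh
LCOE = 166.15 $/MWh


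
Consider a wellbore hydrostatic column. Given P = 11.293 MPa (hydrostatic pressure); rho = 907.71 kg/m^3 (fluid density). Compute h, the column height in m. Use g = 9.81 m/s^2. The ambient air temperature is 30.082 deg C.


h = P * 1e6 / (g * rho)
h = 11.293 * 1e6 / (9.81 * 907.71)
h = 1268.2 m


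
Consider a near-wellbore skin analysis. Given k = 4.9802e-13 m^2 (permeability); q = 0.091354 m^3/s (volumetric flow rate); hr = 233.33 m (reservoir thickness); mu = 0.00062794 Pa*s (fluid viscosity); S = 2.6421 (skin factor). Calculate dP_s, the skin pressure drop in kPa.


dP_s = S * q * mu / (2*pi*k*hr) / 1000
dP_s = 2.6421 * 0.091354 * 0.00062794 / (2*pi*4.9802e-13*233.33) / 1000
dP_s = 207.59 kPa


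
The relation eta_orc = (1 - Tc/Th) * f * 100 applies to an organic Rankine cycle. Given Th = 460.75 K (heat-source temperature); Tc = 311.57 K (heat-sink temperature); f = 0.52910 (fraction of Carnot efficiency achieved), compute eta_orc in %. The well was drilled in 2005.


eta_orc = (1 - Tc/Th) * f * 100
eta_orc = (1 - 311.57/460.75) * 0.52910 * 100
eta_orc = 17.131 %


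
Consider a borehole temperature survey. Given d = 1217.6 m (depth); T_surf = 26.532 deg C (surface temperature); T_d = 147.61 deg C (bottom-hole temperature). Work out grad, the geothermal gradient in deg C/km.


grad = (T_d - T_surf) / d * 1000
grad = (147.61 - 26.532) / 1217.6 * 1000
grad = 99.440 deg C/km


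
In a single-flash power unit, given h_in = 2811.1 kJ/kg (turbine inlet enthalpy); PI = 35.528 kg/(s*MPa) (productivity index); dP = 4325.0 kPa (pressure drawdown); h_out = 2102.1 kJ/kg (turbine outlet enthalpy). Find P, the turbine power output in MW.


Step 1: mdot = PI * dP / 1000 = 35.528 * 4325.0 / 1000 = 153.6586 kg/s
Step 2: P = mdot*(h_in - h_out)/1000 = 153.6586*(2811.1 - 2102.1)/1000 = 108.94 MW
P = 108.94 MW


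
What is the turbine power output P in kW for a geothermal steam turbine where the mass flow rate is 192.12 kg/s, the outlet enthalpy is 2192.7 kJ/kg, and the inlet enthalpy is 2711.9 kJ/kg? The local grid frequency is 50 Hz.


P = mdot * (h_in - h_out) / 1000
P = 192.12 * (2711.9 - 2192.7) / 1000
P = 99.74870 MW
Convert: 99.74870 MW * 1000.0 = 99749 kW
P = 99749 kW


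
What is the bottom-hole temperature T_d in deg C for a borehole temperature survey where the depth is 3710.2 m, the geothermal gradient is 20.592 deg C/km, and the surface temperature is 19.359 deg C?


T_d = T_surf + grad * d / 1000
T_d = 19.359 + 20.592 * 3710.2 / 1000
T_d = 95.759 deg C


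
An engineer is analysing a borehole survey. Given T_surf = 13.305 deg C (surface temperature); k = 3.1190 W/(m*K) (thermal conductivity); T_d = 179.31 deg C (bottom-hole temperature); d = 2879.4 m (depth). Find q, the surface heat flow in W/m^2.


Step 1: grad = (T_d - T_surf)/d * 1000 = (179.31 - 13.305)/2879.4 * 1000 = 57.65264 deg C/km
Step 2: q = k * grad / 1000 = 3.119 * 57.65264 / 1000 = 0.17982 W/m^2
q = 0.17982 W/m^2


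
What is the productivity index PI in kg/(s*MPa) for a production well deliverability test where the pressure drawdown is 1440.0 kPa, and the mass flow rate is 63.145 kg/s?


PI = mdot * 1000 / dP
PI = 63.145 * 1000 / 1440.0
PI = 43.851 kg/(s*MPa)


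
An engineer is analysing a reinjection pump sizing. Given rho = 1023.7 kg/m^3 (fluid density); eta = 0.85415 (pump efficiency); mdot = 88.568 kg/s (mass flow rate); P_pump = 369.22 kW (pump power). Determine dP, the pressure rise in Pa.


dP = P_pump * rho * eta / mdot
dP = 369.22 * 1023.7 * 0.85415 / 88.568
dP = 3645.149 kPa
Convert: 3645.149 kPa * 1000.0 = 3.6451e+06 Pa
dP = 3.6451e+06 Pa


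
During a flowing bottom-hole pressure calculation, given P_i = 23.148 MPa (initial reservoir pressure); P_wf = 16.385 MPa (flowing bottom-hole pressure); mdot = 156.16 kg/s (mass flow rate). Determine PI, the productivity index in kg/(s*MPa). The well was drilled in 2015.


PI = mdot / (P_i - P_wf)
PI = 156.16 / (23.148 - 16.385)
PI = 23.090 kg/(s*MPa)


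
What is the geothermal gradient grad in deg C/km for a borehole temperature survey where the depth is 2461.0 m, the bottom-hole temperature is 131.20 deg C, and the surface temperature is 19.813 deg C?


grad = (T_d - T_surf) / d * 1000
grad = (131.20 - 19.813) / 2461.0 * 1000
grad = 45.261 deg C/km


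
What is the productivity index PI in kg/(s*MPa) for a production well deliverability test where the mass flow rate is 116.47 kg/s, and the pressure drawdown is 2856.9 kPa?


PI = mdot * 1000 / dP
PI = 116.47 * 1000 / 2856.9
PI = 40.768 kg/(s*MPa)


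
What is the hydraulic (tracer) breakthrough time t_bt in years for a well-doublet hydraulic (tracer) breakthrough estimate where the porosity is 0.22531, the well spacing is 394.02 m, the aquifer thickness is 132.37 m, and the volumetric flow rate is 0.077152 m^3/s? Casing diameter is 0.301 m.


t_bt = pi * hr * phi * L^2 / (3 * Qv) / (365.25*86400)
t_bt = pi * 132.37 * 0.22531 * 394.02^2 / (3 * 0.077152) / (365.25*86400)
t_bt = 1.9915 years


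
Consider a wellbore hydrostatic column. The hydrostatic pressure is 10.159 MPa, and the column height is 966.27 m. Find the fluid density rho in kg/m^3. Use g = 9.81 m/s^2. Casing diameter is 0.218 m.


rho = P * 1e6 / (g * h)
rho = 10.159 * 1e6 / (9.81 * 966.27)
rho = 1071.7 kg/m^3


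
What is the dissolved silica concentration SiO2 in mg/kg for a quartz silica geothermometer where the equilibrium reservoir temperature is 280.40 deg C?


SiO2 = 10^(5.19 - 1309/(T_eq + 273.15))
SiO2 = 10^(5.19 - 1309/(280.40 + 273.15))
SiO2 = 668.75 mg/kg


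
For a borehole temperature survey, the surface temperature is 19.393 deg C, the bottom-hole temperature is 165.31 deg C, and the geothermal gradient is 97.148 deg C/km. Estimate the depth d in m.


d = (T_d - T_surf) / grad * 1000
d = (165.31 - 19.393) / 97.148 * 1000
d = 1502.0 m


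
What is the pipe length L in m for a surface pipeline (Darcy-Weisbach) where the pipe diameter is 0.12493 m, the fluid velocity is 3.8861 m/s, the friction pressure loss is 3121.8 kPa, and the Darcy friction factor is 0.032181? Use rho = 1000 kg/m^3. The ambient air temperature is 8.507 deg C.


L = dP*1000*D / (f*rho*vel^2/2)
L = 3121.8*1000*0.12493 / (0.032181*1000*3.8861^2/2)
L = 1605.0 m
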